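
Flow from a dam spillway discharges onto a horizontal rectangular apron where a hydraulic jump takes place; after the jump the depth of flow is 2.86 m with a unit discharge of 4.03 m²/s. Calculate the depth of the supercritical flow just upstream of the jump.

V₂ = q/y₂ = 4.03/2.86 = 1.41 m/s; Fr₂ = V₂/√(g·y₂) = 0.266.
Applying the sequent-depth relation in reverse, y₁/y₂ = ½[√(1 + 8Fr₂²) − 1] = ½[√1.566 − 1] = 0.126.
y₁ = 0.126 × 2.86 = 0.360 m.

y₁ = 0.360 m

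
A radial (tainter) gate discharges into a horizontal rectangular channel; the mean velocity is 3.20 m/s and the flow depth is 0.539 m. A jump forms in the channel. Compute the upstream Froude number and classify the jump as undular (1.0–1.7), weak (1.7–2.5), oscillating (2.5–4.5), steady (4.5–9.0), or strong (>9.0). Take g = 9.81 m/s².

Fr₁ = V₁/√(g·y₁) = 3.20/√(9.81×0.539) = 1.39.
Fr₁ = 1.39 lies in the undular range.

Fr₁ = 1.39; undular jump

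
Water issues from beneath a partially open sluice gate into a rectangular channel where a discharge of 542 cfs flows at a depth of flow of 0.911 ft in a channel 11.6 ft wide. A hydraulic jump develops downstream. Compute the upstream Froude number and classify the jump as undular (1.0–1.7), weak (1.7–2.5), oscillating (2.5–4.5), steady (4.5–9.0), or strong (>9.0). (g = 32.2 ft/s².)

q = Q/b = 542/11.6 = 46.7 ft²/s; V₁ = q/y₁ = 51.3 ft/s. Fr₁ = V₁/√(g·y₁) = 9.47.
Fr₁ = 9.47 lies in the strong range.

Fr₁ = 9.47; strong jump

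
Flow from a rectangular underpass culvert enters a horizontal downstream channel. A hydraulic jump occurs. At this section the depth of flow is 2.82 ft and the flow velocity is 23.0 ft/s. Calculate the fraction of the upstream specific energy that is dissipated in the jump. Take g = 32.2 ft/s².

Fr₁ = V₁/√(g·y₁) = 23.0/√(32.2×2.82) = 2.41.
Conjugate-depth relation: y₂/y₁ = ½[√(1 + 8Fr₁²) − 1] = ½[√47.61 − 1] = 2.95.
y₂ = 2.95 × 2.82 = 8.32 ft.
E₁ = y₁ + V₁²/2g = 11.0 ft. ΔE = (y₂ − y₁)³/(4y₁y₂) = 1.77 ft. ΔE/E₁ = 1.77/11.0 = 0.161.

ΔE/E₁ = 0.161 (16.1%)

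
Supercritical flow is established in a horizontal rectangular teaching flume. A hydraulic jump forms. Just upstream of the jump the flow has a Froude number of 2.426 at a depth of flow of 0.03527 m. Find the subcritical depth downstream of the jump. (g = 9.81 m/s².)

Fr₁ = 2.426 (given).
Conjugate-depth relation: y₂/y₁ = ½[√(1 + 8Fr₁²) − 1] = ½[√48.084 − 1] = 2.967.
y₂ = 2.967 × 0.03527 = 0.1047 m.

y₂ = 0.1047 m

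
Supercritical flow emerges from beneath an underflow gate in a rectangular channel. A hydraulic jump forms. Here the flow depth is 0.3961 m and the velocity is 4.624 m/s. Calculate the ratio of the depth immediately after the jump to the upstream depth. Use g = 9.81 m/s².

Fr₁ = V₁/√(g·y₁) = 4.624/√(9.81×0.3961) = 2.346.
Bélanger equation: y₂/y₁ = ½[√(1 + 8Fr₁²) − 1] = ½[√45.020 − 1] = 2.855.

y₂/y₁ = 2.855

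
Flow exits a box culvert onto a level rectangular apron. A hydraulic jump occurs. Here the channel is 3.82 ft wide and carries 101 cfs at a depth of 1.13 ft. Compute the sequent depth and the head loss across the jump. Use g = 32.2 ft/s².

q = Q/b = 101/3.82 = 26.4 ft²/s; V₁ = q/y₁ = 23.4 ft/s. Fr₁ = V₁/√(g·y₁) = 3.88.
By Bélanger, y₂/y₁ = ½[√(1 + 8Fr₁²) − 1] = ½[√121.4 − 1] = 5.01.
y₂ = 5.01 × 1.13 = 5.66 ft.
V₂ = q/y₂ = 26.4/5.66 = 4.67 ft/s. E₁ = y₁ + V₁²/2g = 9.63 ft; E₂ = y₂ + V₂²/2g = 6.00 ft. ΔE = E₁ − E₂ = 3.63 ft.

y₂ = 5.66 ft; ΔE = 3.63 ft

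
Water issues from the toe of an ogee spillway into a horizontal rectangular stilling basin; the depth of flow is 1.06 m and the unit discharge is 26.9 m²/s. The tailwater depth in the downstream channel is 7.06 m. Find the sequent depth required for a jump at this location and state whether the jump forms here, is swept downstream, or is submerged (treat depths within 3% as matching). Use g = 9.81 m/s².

V₁ = q/y₁ = 26.9/1.06 = 25.4 m/s. Fr₁ = V₁/√(g·y₁) = 25.4/√(9.81×1.06) = 7.87.
Sequent-depth ratio: y₂/y₁ = ½[√(1 + 8Fr₁²) − 1] = ½[√496.5 − 1] = 10.6.
y₂ = 10.6 × 1.06 = 11.3 m.
Tailwater y_tw = 7.06 m: y_tw < y₂, so the jump is swept downstream.

y₂ = 11.3 m; the jump is swept downstream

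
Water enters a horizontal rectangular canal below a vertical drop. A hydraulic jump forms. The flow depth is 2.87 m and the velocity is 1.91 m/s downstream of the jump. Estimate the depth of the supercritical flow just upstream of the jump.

Fr₂ = V₂/√(g·y₂) = 1.91/√(9.81×2.87) = 0.360.
The Bélanger relation is symmetric: y₁/y₂ = ½[√(1 + 8Fr₂²) − 1] = ½[√2.037 − 1] = 0.214.
y₁ = 0.214 × 2.87 = 0.613 m.

y₁ = 0.613 m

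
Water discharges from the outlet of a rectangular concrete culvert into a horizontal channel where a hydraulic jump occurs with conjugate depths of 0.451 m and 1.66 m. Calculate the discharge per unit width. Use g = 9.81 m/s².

For a rectangular channel the momentum equation gives q² = ½·g·y₁·y₂·(y₁ + y₂) = ½×9.81×0.451×1.66×2.11 = 7.75.
q = √7.75 = 2.78 m²/s.

q = 2.78 m²/s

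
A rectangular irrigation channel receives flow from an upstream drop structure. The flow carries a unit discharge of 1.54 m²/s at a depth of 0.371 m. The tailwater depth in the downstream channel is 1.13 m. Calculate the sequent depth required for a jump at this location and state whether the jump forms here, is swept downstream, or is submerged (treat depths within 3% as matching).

y₂ = 0.971 m; the jump is submerged

V₁ = q/y₁ = 1.54/0.371 = 4.15 m/s. Fr₁ = V₁/√(g·y₁) = 4.15/√(9.81×0.371) = 2.18.
From the momentum equation for a rectangular channel, y₂/y₁ = ½[√(1 + 8Fr₁²) − 1] = ½[√38.87 − 1] = 2.62.
y₂ = 2.62 × 0.371 = 0.971 m.
Tailwater y_tw = 1.13 m: y_tw > y₂, so the jump is submerged.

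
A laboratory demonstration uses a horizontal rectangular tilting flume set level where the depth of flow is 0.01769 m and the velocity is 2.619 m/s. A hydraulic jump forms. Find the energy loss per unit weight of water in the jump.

Fr₁ = V₁/√(g·y₁) = 2.619/√(9.81×0.01769) = 6.287.
Sequent-depth ratio: y₂/y₁ = ½[√(1 + 8Fr₁²) − 1] = ½[√317.20 − 1] = 8.405.
y₂ = 8.405 × 0.01769 = 0.1487 m.
Head loss: ΔE = (y₂ − y₁)³/(4y₁y₂) = (0.1487 − 0.01769)³/(4×0.01769×0.1487) = 0.002248/0.01052 = 0.2137 m.

ΔE = 0.2137 m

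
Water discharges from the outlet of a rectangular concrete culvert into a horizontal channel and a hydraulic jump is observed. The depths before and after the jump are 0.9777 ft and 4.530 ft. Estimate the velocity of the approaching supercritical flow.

V₁ = 20.27 ft/s

For a rectangular channel the momentum equation gives q² = ½·g·y₁·y₂·(y₁ + y₂) = ½×32.2×0.9777×4.530×5.508 = 392.7.
q = √392.7 = 19.82 ft²/s.
V₁ = q/y₁ = 19.82/0.9777 = 20.27 ft/s.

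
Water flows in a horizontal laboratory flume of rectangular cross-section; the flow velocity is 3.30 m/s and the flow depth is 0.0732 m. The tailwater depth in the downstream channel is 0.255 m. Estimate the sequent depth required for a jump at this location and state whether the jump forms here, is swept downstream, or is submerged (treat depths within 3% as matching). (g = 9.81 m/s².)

y₂ = 0.368 m; the jump is swept downstream

Fr₁ = V₁/√(g·y₁) = 3.30/√(9.81×0.0732) = 3.89.
By Bélanger, y₂/y₁ = ½[√(1 + 8Fr₁²) − 1] = ½[√122.3 − 1] = 5.03.
y₂ = 5.03 × 0.0732 = 0.368 m.
Tailwater y_tw = 0.255 m: y_tw < y₂, so the jump is swept downstream.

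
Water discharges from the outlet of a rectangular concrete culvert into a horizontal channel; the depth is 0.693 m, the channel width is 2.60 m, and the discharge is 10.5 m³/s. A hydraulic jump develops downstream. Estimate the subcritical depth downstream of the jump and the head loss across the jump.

q = Q/b = 10.5/2.60 = 4.04 m²/s; V₁ = q/y₁ = 5.83 m/s. Fr₁ = V₁/√(g·y₁) = 2.24.
Bélanger equation: y₂/y₁ = ½[√(1 + 8Fr₁²) − 1] = ½[√40.96 − 1] = 2.70.
y₂ = 2.70 × 0.693 = 1.87 m.
Head loss: ΔE = (y₂ − y₁)³/(4y₁y₂) = (1.87 − 0.693)³/(4×0.693×1.87) = 1.64/5.19 = 0.315 m.

y₂ = 1.87 m; ΔE = 0.315 m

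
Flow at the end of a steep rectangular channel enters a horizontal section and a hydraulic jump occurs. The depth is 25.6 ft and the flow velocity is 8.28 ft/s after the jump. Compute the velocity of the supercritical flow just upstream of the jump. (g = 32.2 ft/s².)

V₁ = 57.0 ft/s

Fr₂ = V₂/√(g·y₂) = 8.28/√(32.2×25.6) = 0.288.
From the momentum equation (using Fr₂), y₁/y₂ = ½[√(1 + 8Fr₂²) − 1] = ½[√1.665 − 1] = 0.145.
y₁ = 0.145 × 25.6 = 3.72 ft.
V₁ = q/y₁ = 212/3.72 = 57.0 ft/s.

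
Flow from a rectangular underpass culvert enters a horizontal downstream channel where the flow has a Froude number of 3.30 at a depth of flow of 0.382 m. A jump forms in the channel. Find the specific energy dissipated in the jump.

ΔE = 0.742 m

Fr₁ = 3.30 (given).
Sequent-depth ratio: y₂/y₁ = ½[√(1 + 8Fr₁²) − 1] = ½[√88.12 − 1] = 4.19.
y₂ = 4.19 × 0.382 = 1.60 m.
Head loss: ΔE = (y₂ − y₁)³/(4y₁y₂) = (1.60 − 0.382)³/(4×0.382×1.60) = 1.82/2.45 = 0.742 m.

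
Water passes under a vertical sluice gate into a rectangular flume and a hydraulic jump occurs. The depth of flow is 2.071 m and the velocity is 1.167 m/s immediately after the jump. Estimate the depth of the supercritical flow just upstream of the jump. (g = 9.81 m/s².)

Fr₂ = V₂/√(g·y₂) = 1.167/√(9.81×2.071) = 0.2589.
Applying the sequent-depth relation in reverse, y₁/y₂ = ½[√(1 + 8Fr₂²) − 1] = ½[√1.5363 − 1] = 0.1197.
y₁ = 0.1197 × 2.071 = 0.2480 m.

y₁ = 0.2480 m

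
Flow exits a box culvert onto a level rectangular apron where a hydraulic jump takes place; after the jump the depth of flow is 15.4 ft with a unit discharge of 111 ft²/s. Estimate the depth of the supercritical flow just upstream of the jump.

V₂ = q/y₂ = 111/15.4 = 7.21 ft/s; Fr₂ = V₂/√(g·y₂) = 0.324.
Applying the sequent-depth relation in reverse, y₁/y₂ = ½[√(1 + 8Fr₂²) − 1] = ½[√1.838 − 1] = 0.178.
y₁ = 0.178 × 15.4 = 2.74 ft.

y₁ = 2.74 ft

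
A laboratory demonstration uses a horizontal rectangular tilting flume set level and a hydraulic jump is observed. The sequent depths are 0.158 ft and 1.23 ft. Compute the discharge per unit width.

For a rectangular channel the momentum equation gives q² = ½·g·y₁·y₂·(y₁ + y₂) = ½×32.2×0.158×1.23×1.39 = 4.34.
q = √4.34 = 2.08 ft²/s.

q = 2.08 ft²/s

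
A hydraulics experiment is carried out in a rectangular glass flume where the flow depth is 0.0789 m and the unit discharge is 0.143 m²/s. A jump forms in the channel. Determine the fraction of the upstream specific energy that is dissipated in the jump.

V₁ = q/y₁ = 0.143/0.0789 = 1.81 m/s. Fr₁ = V₁/√(g·y₁) = 1.81/√(9.81×0.0789) = 2.06.
Conjugate-depth relation: y₂/y₁ = ½[√(1 + 8Fr₁²) − 1] = ½[√34.95 − 1] = 2.46.
y₂ = 2.46 × 0.0789 = 0.194 m.
E₁ = y₁ + V₁²/2g = 0.246 m. ΔE = (y₂ − y₁)³/(4y₁y₂) = 0.0248 m. ΔE/E₁ = 0.0248/0.246 = 0.101.

ΔE/E₁ = 0.101 (10.1%)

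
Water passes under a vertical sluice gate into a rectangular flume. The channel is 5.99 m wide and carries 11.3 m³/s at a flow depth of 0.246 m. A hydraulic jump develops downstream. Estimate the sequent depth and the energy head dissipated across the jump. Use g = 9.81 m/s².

y₂ = 1.60 m; ΔE = 1.57 m

q = Q/b = 11.3/5.99 = 1.89 m²/s; V₁ = q/y₁ = 7.67 m/s. Fr₁ = V₁/√(g·y₁) = 4.94.
Bélanger equation: y₂/y₁ = ½[√(1 + 8Fr₁²) − 1] = ½[√195.9 − 1] = 6.50.
y₂ = 6.50 × 0.246 = 1.60 m.
Head loss: ΔE = (y₂ − y₁)³/(4y₁y₂) = (1.60 − 0.246)³/(4×0.246×1.60) = 2.48/1.57 = 1.57 m.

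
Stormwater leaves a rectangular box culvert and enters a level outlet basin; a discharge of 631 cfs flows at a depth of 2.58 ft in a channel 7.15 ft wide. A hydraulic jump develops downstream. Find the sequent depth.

y₂ = 12.5 ft

q = Q/b = 631/7.15 = 88.3 ft²/s; V₁ = q/y₁ = 34.2 ft/s. Fr₁ = V₁/√(g·y₁) = 3.75.
By Bélanger, y₂/y₁ = ½[√(1 + 8Fr₁²) − 1] = ½[√113.7 − 1] = 4.83.
y₂ = 4.83 × 2.58 = 12.5 ft.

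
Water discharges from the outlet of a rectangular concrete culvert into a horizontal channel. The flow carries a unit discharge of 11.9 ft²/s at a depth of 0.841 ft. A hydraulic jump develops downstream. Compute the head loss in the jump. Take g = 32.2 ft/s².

V₁ = q/y₁ = 11.9/0.841 = 14.1 ft/s. Fr₁ = V₁/√(g·y₁) = 14.1/√(32.2×0.841) = 2.72.
Sequent-depth ratio: y₂/y₁ = ½[√(1 + 8Fr₁²) − 1] = ½[√60.15 − 1] = 3.38.
y₂ = 3.38 × 0.841 = 2.84 ft.
V₂ = q/y₂ = 11.9/2.84 = 4.19 ft/s. E₁ = y₁ + V₁²/2g = 3.95 ft; E₂ = y₂ + V₂²/2g = 3.11 ft. ΔE = E₁ − E₂ = 0.837 ft.

ΔE = 0.837 ft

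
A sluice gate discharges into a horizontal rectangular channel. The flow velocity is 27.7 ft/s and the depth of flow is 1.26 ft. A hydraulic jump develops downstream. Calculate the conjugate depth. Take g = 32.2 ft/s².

Fr₁ = V₁/√(g·y₁) = 27.7/√(32.2×1.26) = 4.35.
Sequent-depth ratio: y₂/y₁ = ½[√(1 + 8Fr₁²) − 1] = ½[√152.3 − 1] = 5.67.
y₂ = 5.67 × 1.26 = 7.14 ft.

y₂ = 7.14 ft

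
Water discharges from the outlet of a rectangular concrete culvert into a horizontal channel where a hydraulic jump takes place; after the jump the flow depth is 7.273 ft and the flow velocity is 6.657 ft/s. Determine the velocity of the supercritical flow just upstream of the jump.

Fr₂ = V₂/√(g·y₂) = 6.657/√(32.2×7.273) = 0.4350.
Since the conjugate-depth ratio holds either way, y₁/y₂ = ½[√(1 + 8Fr₂²) − 1] = ½[√2.5138 − 1] = 0.2928.
y₁ = 0.2928 × 7.273 = 2.129 ft.
V₁ = q/y₁ = 48.42/2.129 = 22.74 ft/s.

V₁ = 22.74 ft/s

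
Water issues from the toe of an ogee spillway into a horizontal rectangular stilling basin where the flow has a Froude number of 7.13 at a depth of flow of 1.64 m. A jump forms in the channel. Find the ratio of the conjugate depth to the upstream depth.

Fr₁ = 7.13 (given).
By Bélanger, y₂/y₁ = ½[√(1 + 8Fr₁²) − 1] = ½[√407.7 − 1] = 9.60.

y₂/y₁ = 9.60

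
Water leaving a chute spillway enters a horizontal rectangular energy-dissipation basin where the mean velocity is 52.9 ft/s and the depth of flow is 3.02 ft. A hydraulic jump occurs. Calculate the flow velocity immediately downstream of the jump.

V₂ = 7.45 ft/s

Fr₁ = V₁/√(g·y₁) = 52.9/√(32.2×3.02) = 5.36.
Conjugate-depth relation: y₂/y₁ = ½[√(1 + 8Fr₁²) − 1] = ½[√231.2 − 1] = 7.10.
y₂ = 7.10 × 3.02 = 21.5 ft.
q = V₁·y₁ = 52.9 × 3.02 = 160 ft²/s.
V₂ = q/y₂ = 160/21.5 = 7.45 ft/s.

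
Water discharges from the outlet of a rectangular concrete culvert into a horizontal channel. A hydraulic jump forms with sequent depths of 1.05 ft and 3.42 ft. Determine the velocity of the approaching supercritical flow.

For a rectangular channel the momentum equation gives q² = ½·g·y₁·y₂·(y₁ + y₂) = ½×32.2×1.05×3.42×4.47 = 258.
q = √258 = 16.1 ft²/s.
V₁ = q/y₁ = 16.1/1.05 = 15.3 ft/s.

V₁ = 15.3 ft/s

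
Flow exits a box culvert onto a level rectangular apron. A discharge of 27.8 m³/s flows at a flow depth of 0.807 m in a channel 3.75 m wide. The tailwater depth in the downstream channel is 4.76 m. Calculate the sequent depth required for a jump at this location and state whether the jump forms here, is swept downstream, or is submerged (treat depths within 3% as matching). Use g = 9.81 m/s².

q = Q/b = 27.8/3.75 = 7.41 m²/s; V₁ = q/y₁ = 9.19 m/s. Fr₁ = V₁/√(g·y₁) = 3.26.
By Bélanger, y₂/y₁ = ½[√(1 + 8Fr₁²) − 1] = ½[√86.28 − 1] = 4.14.
y₂ = 4.14 × 0.807 = 3.34 m.
Tailwater y_tw = 4.76 m: y_tw > y₂, so the jump is submerged.

y₂ = 3.34 m; the jump is submerged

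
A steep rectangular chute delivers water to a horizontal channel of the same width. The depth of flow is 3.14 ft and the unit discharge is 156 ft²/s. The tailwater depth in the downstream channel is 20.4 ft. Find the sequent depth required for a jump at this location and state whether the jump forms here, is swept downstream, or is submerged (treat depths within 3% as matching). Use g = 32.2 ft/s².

V₁ = q/y₁ = 156/3.14 = 49.7 ft/s. Fr₁ = V₁/√(g·y₁) = 49.7/√(32.2×3.14) = 4.94.
Conjugate-depth relation: y₂/y₁ = ½[√(1 + 8Fr₁²) − 1] = ½[√196.3 − 1] = 6.51.
y₂ = 6.51 × 3.14 = 20.4 ft.
Tailwater y_tw = 20.4 ft: y_tw ≈ y₂, so the jump forms here.

y₂ = 20.4 ft; the jump forms here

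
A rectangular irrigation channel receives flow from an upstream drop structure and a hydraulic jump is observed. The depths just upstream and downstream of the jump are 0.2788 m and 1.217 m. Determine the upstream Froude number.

For a rectangular channel the momentum equation gives q² = ½·g·y₁·y₂·(y₁ + y₂) = ½×9.81×0.2788×1.217×1.496 = 2.489.
q = √2.489 = 1.578 m²/s.
V₁ = q/y₁ = 5.659 m/s; Fr₁ = V₁/√(g·y₁) = 3.422.

Fr₁ = 3.422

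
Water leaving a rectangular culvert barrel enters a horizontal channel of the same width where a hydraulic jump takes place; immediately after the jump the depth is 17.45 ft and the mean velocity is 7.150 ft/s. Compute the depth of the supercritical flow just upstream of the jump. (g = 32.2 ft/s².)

Fr₂ = V₂/√(g·y₂) = 7.150/√(32.2×17.45) = 0.3016.
Since the conjugate-depth ratio holds either way, y₁/y₂ = ½[√(1 + 8Fr₂²) − 1] = ½[√1.7279 − 1] = 0.1572.
y₁ = 0.1572 × 17.45 = 2.744 ft.

y₁ = 2.744 ft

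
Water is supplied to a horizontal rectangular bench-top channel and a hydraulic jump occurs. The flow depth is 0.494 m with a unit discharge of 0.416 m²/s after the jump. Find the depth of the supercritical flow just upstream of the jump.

V₂ = q/y₂ = 0.416/0.494 = 0.842 m/s; Fr₂ = V₂/√(g·y₂) = 0.383.
Since the conjugate-depth ratio holds either way, y₁/y₂ = ½[√(1 + 8Fr₂²) − 1] = ½[√2.171 − 1] = 0.237.
y₁ = 0.237 × 0.494 = 0.117 m.

y₁ = 0.117 m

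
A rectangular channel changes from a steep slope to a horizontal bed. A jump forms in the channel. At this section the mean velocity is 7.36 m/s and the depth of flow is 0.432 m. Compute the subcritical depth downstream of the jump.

Fr₁ = V₁/√(g·y₁) = 7.36/√(9.81×0.432) = 3.58.
From the momentum equation for a rectangular channel, y₂/y₁ = ½[√(1 + 8Fr₁²) − 1] = ½[√103.3 − 1] = 4.58.
y₂ = 4.58 × 0.432 = 1.98 m.

y₂ = 1.98 m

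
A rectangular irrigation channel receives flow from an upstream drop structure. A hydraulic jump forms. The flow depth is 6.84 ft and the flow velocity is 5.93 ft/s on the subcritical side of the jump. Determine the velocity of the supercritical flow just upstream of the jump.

V₁ = 23.3 ft/s

Fr₂ = V₂/√(g·y₂) = 5.93/√(32.2×6.84) = 0.400.
Since the conjugate-depth ratio holds either way, y₁/y₂ = ½[√(1 + 8Fr₂²) − 1] = ½[√2.277 − 1] = 0.255.
y₁ = 0.255 × 6.84 = 1.74 ft.
V₁ = q/y₁ = 40.6/1.74 = 23.3 ft/s.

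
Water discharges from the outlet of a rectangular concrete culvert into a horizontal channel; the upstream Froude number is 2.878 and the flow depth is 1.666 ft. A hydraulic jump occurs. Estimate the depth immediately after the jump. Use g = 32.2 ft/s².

Fr₁ = 2.878 (given).
By Bélanger, y₂/y₁ = ½[√(1 + 8Fr₁²) − 1] = ½[√67.263 − 1] = 3.601.
y₂ = 3.601 × 1.666 = 5.999 ft.

y₂ = 5.999 ft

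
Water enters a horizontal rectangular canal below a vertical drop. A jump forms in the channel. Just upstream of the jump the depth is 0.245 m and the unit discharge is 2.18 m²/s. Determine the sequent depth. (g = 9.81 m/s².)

V₁ = q/y₁ = 2.18/0.245 = 8.90 m/s. Fr₁ = V₁/√(g·y₁) = 8.90/√(9.81×0.245) = 5.74.
From the momentum equation for a rectangular channel, y₂/y₁ = ½[√(1 + 8Fr₁²) − 1] = ½[√264.5 − 1] = 7.63.
y₂ = 7.63 × 0.245 = 1.87 m.

y₂ = 1.87 m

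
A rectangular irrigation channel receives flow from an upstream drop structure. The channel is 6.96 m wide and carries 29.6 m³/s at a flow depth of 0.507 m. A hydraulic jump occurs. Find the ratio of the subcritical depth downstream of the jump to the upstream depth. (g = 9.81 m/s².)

q = Q/b = 29.6/6.96 = 4.25 m²/s; V₁ = q/y₁ = 8.39 m/s. Fr₁ = V₁/√(g·y₁) = 3.76.
By Bélanger, y₂/y₁ = ½[√(1 + 8Fr₁²) − 1] = ½[√114.2 − 1] = 4.84.

y₂/y₁ = 4.84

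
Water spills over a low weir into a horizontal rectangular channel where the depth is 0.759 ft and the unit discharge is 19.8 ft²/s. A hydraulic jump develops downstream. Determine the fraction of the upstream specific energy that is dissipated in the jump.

ΔE/E₁ = 0.513 (51.3%)

V₁ = q/y₁ = 19.8/0.759 = 26.1 ft/s. Fr₁ = V₁/√(g·y₁) = 26.1/√(32.2×0.759) = 5.28.
By Bélanger, y₂/y₁ = ½[√(1 + 8Fr₁²) − 1] = ½[√223.8 − 1] = 6.98.
y₂ = 6.98 × 0.759 = 5.30 ft.
E₁ = y₁ + V₁²/2g = 11.3 ft. ΔE = (y₂ − y₁)³/(4y₁y₂) = 5.81 ft. ΔE/E₁ = 5.81/11.3 = 0.513.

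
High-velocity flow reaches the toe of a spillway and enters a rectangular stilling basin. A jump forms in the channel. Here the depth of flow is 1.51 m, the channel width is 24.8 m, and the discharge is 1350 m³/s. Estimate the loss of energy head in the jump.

q = Q/b = 1350/24.8 = 54.4 m²/s; V₁ = q/y₁ = 36.0 m/s. Fr₁ = V₁/√(g·y₁) = 9.37.
By Bélanger, y₂/y₁ = ½[√(1 + 8Fr₁²) − 1] = ½[√702.9 − 1] = 12.8.
y₂ = 12.8 × 1.51 = 19.3 m.
Head loss: ΔE = (y₂ − y₁)³/(4y₁y₂) = (19.3 − 1.51)³/(4×1.51×19.3) = 5594/116 = 48.1 m.

ΔE = 48.1 m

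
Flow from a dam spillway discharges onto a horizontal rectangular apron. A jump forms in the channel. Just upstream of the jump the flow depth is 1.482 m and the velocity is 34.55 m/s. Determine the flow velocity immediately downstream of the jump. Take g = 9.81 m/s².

V₂ = 2.803 m/s

Fr₁ = V₁/√(g·y₁) = 34.55/√(9.81×1.482) = 9.061.
Conjugate-depth relation: y₂/y₁ = ½[√(1 + 8Fr₁²) − 1] = ½[√657.85 − 1] = 12.32.
y₂ = 12.32 × 1.482 = 18.26 m.
q = V₁·y₁ = 34.55 × 1.482 = 51.20 m²/s.
V₂ = q/y₂ = 51.20/18.26 = 2.803 m/s.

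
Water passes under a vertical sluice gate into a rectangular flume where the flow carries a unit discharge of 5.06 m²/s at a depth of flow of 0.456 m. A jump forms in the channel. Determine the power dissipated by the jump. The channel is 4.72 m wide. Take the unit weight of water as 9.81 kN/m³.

V₁ = q/y₁ = 5.06/0.456 = 11.1 m/s. Fr₁ = V₁/√(g·y₁) = 11.1/√(9.81×0.456) = 5.25.
From the momentum equation for a rectangular channel, y₂/y₁ = ½[√(1 + 8Fr₁²) − 1] = ½[√221.2 − 1] = 6.94.
y₂ = 6.94 × 0.456 = 3.16 m.
V₂ = q/y₂ = 5.06/3.16 = 1.60 m/s. E₁ = y₁ + V₁²/2g = 6.73 m; E₂ = y₂ + V₂²/2g = 3.29 m. ΔE = E₁ − E₂ = 3.44 m.
Q = q·b = 5.06 × 4.72 = 23.9 m³/s. P = γ·Q·ΔE = 9.81 × 23.9 × 3.44 = 806 kW.

P = 806 kW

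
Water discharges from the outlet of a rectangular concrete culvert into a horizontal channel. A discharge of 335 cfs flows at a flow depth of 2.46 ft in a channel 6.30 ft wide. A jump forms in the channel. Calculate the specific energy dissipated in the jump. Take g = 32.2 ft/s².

ΔE = 1.58 ft

q = Q/b = 335/6.30 = 53.2 ft²/s; V₁ = q/y₁ = 21.6 ft/s. Fr₁ = V₁/√(g·y₁) = 2.43.
Conjugate-depth relation: y₂/y₁ = ½[√(1 + 8Fr₁²) − 1] = ½[√48.19 − 1] = 2.97.
y₂ = 2.97 × 2.46 = 7.31 ft.
Head loss: ΔE = (y₂ − y₁)³/(4y₁y₂) = (7.31 − 2.46)³/(4×2.46×7.31) = 114/71.9 = 1.58 ft.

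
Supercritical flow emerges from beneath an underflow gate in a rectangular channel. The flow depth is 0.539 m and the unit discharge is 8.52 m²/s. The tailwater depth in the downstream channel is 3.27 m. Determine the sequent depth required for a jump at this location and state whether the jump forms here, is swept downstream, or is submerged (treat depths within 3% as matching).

V₁ = q/y₁ = 8.52/0.539 = 15.8 m/s. Fr₁ = V₁/√(g·y₁) = 15.8/√(9.81×0.539) = 6.87.
Bélanger equation: y₂/y₁ = ½[√(1 + 8Fr₁²) − 1] = ½[√379.0 − 1] = 9.23.
y₂ = 9.23 × 0.539 = 4.98 m.
Tailwater y_tw = 3.27 m: y_tw < y₂, so the jump is swept downstream.

y₂ = 4.98 m; the jump is swept downstream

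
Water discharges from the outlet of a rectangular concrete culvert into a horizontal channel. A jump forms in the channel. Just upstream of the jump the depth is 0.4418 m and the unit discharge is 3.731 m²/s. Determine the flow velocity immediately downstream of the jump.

V₁ = q/y₁ = 3.731/0.4418 = 8.445 m/s. Fr₁ = V₁/√(g·y₁) = 8.445/√(9.81×0.4418) = 4.057.
By Bélanger, y₂/y₁ = ½[√(1 + 8Fr₁²) − 1] = ½[√132.64 − 1] = 5.259.
y₂ = 5.259 × 0.4418 = 2.323 m.
V₂ = q/y₂ = 3.731/2.323 = 1.606 m/s.

V₂ = 1.606 m/s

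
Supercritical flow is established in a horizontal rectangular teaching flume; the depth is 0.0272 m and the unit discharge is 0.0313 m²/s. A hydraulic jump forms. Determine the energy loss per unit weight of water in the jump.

V₁ = q/y₁ = 0.0313/0.0272 = 1.15 m/s. Fr₁ = V₁/√(g·y₁) = 1.15/√(9.81×0.0272) = 2.23.
By Bélanger, y₂/y₁ = ½[√(1 + 8Fr₁²) − 1] = ½[√40.70 − 1] = 2.69.
y₂ = 2.69 × 0.0272 = 0.0732 m.
V₂ = q/y₂ = 0.0313/0.0732 = 0.428 m/s. E₁ = y₁ + V₁²/2g = 0.0947 m; E₂ = y₂ + V₂²/2g = 0.0825 m. ΔE = E₁ − E₂ = 0.0122 m.

ΔE = 0.0122 m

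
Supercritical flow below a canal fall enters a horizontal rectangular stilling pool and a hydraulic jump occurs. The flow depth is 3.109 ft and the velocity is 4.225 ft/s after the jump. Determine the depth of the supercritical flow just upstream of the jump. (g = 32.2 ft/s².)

y₁ = 0.8670 ft

Fr₂ = V₂/√(g·y₂) = 4.225/√(32.2×3.109) = 0.4223.
From the momentum equation (using Fr₂), y₁/y₂ = ½[√(1 + 8Fr₂²) − 1] = ½[√2.4265 − 1] = 0.2789.
y₁ = 0.2789 × 3.109 = 0.8670 ft.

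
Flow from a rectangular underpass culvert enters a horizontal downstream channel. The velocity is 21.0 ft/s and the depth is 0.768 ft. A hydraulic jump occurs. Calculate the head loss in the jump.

ΔE = 3.17 ft

Fr₁ = V₁/√(g·y₁) = 21.0/√(32.2×0.768) = 4.22.
Sequent-depth ratio: y₂/y₁ = ½[√(1 + 8Fr₁²) − 1] = ½[√143.7 − 1] = 5.49.
y₂ = 5.49 × 0.768 = 4.22 ft.
Head loss: ΔE = (y₂ − y₁)³/(4y₁y₂) = (4.22 − 0.768)³/(4×0.768×4.22) = 41.1/13.0 = 3.17 ft.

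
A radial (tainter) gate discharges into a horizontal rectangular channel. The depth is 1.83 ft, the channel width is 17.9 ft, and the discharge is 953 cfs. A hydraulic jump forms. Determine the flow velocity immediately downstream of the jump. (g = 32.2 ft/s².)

q = Q/b = 953/17.9 = 53.2 ft²/s; V₁ = q/y₁ = 29.1 ft/s. Fr₁ = V₁/√(g·y₁) = 3.79.
Bélanger equation: y₂/y₁ = ½[√(1 + 8Fr₁²) − 1] = ½[√115.9 − 1] = 4.88.
y₂ = 4.88 × 1.83 = 8.94 ft.
V₂ = q/y₂ = 53.2/8.94 = 5.96 ft/s.

V₂ = 5.96 ft/s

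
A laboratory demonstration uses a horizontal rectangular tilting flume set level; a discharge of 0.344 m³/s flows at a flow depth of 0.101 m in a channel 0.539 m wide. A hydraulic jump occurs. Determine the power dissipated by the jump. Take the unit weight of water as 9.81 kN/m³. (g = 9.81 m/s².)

P = 4.22 kW

q = Q/b = 0.344/0.539 = 0.638 m²/s; V₁ = q/y₁ = 6.32 m/s. Fr₁ = V₁/√(g·y₁) = 6.35.
From the momentum equation for a rectangular channel, y₂/y₁ = ½[√(1 + 8Fr₁²) − 1] = ½[√323.4 − 1] = 8.49.
y₂ = 8.49 × 0.101 = 0.858 m.
Head loss: ΔE = (y₂ − y₁)³/(4y₁y₂) = (0.858 − 0.101)³/(4×0.101×0.858) = 0.433/0.346 = 1.25 m.
P = γ·Q·ΔE = 9.81 × 0.344 × 1.25 = 4.22 kW.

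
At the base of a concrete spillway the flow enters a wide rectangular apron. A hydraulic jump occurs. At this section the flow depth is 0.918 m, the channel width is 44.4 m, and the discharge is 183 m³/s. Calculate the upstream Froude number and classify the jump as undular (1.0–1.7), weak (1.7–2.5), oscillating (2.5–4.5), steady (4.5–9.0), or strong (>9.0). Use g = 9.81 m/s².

Fr₁ = 1.50; undular jump

q = Q/b = 183/44.4 = 4.12 m²/s; V₁ = q/y₁ = 4.49 m/s. Fr₁ = V₁/√(g·y₁) = 1.50.
Fr₁ = 1.50 lies in the undular range.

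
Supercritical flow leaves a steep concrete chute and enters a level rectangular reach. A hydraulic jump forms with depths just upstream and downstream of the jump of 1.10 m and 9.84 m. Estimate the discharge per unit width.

For a rectangular channel the momentum equation gives q² = ½·g·y₁·y₂·(y₁ + y₂) = ½×9.81×1.10×9.84×10.9 = 581.
q = √581 = 24.1 m²/s.

q = 24.1 m²/s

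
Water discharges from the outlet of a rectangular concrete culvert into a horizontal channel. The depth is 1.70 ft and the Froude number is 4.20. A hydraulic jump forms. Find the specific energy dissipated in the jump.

Fr₁ = 4.20 (given).
By Bélanger, y₂/y₁ = ½[√(1 + 8Fr₁²) − 1] = ½[√142.1 − 1] = 5.46.
y₂ = 5.46 × 1.70 = 9.28 ft.
Head loss: ΔE = (y₂ − y₁)³/(4y₁y₂) = (9.28 − 1.70)³/(4×1.70×9.28) = 436/63.1 = 6.91 ft.

ΔE = 6.91 ft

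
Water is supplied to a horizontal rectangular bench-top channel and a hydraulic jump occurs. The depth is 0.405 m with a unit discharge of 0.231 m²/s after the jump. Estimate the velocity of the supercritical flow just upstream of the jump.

V₁ = 3.98 m/s

V₂ = q/y₂ = 0.231/0.405 = 0.570 m/s; Fr₂ = V₂/√(g·y₂) = 0.286.
Applying the sequent-depth relation in reverse, y₁/y₂ = ½[√(1 + 8Fr₂²) − 1] = ½[√1.655 − 1] = 0.143.
y₁ = 0.143 × 0.405 = 0.0580 m.
V₁ = q/y₁ = 0.231/0.0580 = 3.98 m/s.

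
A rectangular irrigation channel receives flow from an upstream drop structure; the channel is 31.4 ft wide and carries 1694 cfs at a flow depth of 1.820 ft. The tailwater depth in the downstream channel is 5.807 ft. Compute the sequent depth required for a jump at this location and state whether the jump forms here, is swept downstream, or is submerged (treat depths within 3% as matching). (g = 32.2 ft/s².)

y₂ = 9.098 ft; the jump is swept downstream

q = Q/b = 1694/31.4 = 53.95 ft²/s; V₁ = q/y₁ = 29.64 ft/s. Fr₁ = V₁/√(g·y₁) = 3.872.
Conjugate-depth relation: y₂/y₁ = ½[√(1 + 8Fr₁²) − 1] = ½[√120.95 − 1] = 4.999.
y₂ = 4.999 × 1.820 = 9.098 ft.
Tailwater y_tw = 5.807 ft: y_tw < y₂, so the jump is swept downstream.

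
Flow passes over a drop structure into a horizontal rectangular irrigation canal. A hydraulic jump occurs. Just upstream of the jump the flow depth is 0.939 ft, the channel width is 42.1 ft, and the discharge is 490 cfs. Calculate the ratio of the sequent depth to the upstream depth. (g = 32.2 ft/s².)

y₂/y₁ = 2.73

q = Q/b = 490/42.1 = 11.6 ft²/s; V₁ = q/y₁ = 12.4 ft/s. Fr₁ = V₁/√(g·y₁) = 2.25.
Bélanger equation: y₂/y₁ = ½[√(1 + 8Fr₁²) − 1] = ½[√41.65 − 1] = 2.73.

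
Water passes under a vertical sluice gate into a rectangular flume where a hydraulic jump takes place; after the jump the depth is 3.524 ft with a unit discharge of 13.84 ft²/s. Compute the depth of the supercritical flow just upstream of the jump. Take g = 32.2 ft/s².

V₂ = q/y₂ = 13.84/3.524 = 3.927 ft/s; Fr₂ = V₂/√(g·y₂) = 0.3687.
The Bélanger relation is symmetric: y₁/y₂ = ½[√(1 + 8Fr₂²) − 1] = ½[√2.0874 − 1] = 0.2224.
y₁ = 0.2224 × 3.524 = 0.7837 ft.

y₁ = 0.7837 ft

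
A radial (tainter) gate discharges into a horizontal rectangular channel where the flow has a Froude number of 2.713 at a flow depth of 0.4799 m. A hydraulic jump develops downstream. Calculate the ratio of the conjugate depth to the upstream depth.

Fr₁ = 2.713 (given).
Sequent-depth ratio: y₂/y₁ = ½[√(1 + 8Fr₁²) − 1] = ½[√59.883 − 1] = 3.369.

y₂/y₁ = 3.369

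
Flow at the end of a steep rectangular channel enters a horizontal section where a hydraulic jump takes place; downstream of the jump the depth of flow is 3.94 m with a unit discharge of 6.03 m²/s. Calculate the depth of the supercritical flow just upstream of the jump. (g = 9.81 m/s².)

V₂ = q/y₂ = 6.03/3.94 = 1.53 m/s; Fr₂ = V₂/√(g·y₂) = 0.246.
From the momentum equation (using Fr₂), y₁/y₂ = ½[√(1 + 8Fr₂²) − 1] = ½[√1.485 − 1] = 0.109.
y₁ = 0.109 × 3.94 = 0.430 m.

y₁ = 0.430 m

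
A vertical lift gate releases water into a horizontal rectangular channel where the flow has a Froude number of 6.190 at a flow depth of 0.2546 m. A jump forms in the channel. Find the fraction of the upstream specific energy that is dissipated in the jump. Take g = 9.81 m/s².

Fr₁ = 6.190 (given).
Bélanger equation: y₂/y₁ = ½[√(1 + 8Fr₁²) − 1] = ½[√307.53 − 1] = 8.268.
y₂ = 8.268 × 0.2546 = 2.105 m.
E₁ = y₁(1 + Fr₁²/2) = 0.2546×(1 + 6.190²/2) = 5.132 m. ΔE = (y₂ − y₁)³/(4y₁y₂) = 2.956 m. ΔE/E₁ = 2.956/5.132 = 0.576.

ΔE/E₁ = 0.576 (57.6%)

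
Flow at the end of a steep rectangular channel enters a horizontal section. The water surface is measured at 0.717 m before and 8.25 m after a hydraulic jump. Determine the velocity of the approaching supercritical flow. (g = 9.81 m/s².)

For a rectangular channel the momentum equation gives q² = ½·g·y₁·y₂·(y₁ + y₂) = ½×9.81×0.717×8.25×8.97 = 260.
q = √260 = 16.1 m²/s.
V₁ = q/y₁ = 16.1/0.717 = 22.5 m/s.

V₁ = 22.5 m/s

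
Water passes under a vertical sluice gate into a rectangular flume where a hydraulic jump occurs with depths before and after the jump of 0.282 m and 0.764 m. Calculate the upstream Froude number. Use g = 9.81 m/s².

Fr₁ = 2.24

For a rectangular channel the momentum equation gives q² = ½·g·y₁·y₂·(y₁ + y₂) = ½×9.81×0.282×0.764×1.05 = 1.11.
q = √1.11 = 1.05 m²/s.
V₁ = q/y₁ = 3.73 m/s; Fr₁ = V₁/√(g·y₁) = 2.24.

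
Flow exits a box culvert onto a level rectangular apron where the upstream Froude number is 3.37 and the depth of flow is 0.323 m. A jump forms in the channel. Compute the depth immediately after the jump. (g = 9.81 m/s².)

Fr₁ = 3.37 (given).
From the momentum equation for a rectangular channel, y₂/y₁ = ½[√(1 + 8Fr₁²) − 1] = ½[√91.86 − 1] = 4.29.
y₂ = 4.29 × 0.323 = 1.39 m.

y₂ = 1.39 m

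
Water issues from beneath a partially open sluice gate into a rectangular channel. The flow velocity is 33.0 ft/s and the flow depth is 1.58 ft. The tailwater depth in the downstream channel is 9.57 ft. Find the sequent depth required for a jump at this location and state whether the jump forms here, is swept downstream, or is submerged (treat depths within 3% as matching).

y₂ = 9.58 ft; the jump forms here

Fr₁ = V₁/√(g·y₁) = 33.0/√(32.2×1.58) = 4.63.
Conjugate-depth relation: y₂/y₁ = ½[√(1 + 8Fr₁²) − 1] = ½[√172.2 − 1] = 6.06.
y₂ = 6.06 × 1.58 = 9.58 ft.
Tailwater y_tw = 9.57 ft: y_tw ≈ y₂, so the jump forms here.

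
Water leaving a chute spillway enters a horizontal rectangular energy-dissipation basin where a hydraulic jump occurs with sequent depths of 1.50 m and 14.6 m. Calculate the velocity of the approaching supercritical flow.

For a rectangular channel the momentum equation gives q² = ½·g·y₁·y₂·(y₁ + y₂) = ½×9.81×1.50×14.6×16.1 = 1729.
q = √1729 = 41.6 m²/s.
V₁ = q/y₁ = 41.6/1.50 = 27.7 m/s.

V₁ = 27.7 m/s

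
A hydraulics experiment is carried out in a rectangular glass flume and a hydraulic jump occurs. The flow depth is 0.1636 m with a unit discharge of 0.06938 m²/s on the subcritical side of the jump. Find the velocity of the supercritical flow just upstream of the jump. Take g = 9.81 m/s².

V₂ = q/y₂ = 0.06938/0.1636 = 0.4241 m/s; Fr₂ = V₂/√(g·y₂) = 0.3348.
The Bélanger relation is symmetric: y₁/y₂ = ½[√(1 + 8Fr₂²) − 1] = ½[√1.8965 − 1] = 0.1886.
y₁ = 0.1886 × 0.1636 = 0.03085 m.
V₁ = q/y₁ = 0.06938/0.03085 = 2.249 m/s.

V₁ = 2.249 m/s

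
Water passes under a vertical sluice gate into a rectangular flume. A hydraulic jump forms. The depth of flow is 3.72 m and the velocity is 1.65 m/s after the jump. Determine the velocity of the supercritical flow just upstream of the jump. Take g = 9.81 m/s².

Fr₂ = V₂/√(g·y₂) = 1.65/√(9.81×3.72) = 0.273.
Since the conjugate-depth ratio holds either way, y₁/y₂ = ½[√(1 + 8Fr₂²) − 1] = ½[√1.597 − 1] = 0.132.
y₁ = 0.132 × 3.72 = 0.490 m.
V₁ = q/y₁ = 6.14/0.490 = 12.5 m/s.

V₁ = 12.5 m/s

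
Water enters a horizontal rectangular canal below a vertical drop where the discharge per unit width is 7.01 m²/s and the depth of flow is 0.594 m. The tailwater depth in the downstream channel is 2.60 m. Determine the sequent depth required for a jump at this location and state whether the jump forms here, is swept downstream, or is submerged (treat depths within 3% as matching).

V₁ = q/y₁ = 7.01/0.594 = 11.8 m/s. Fr₁ = V₁/√(g·y₁) = 11.8/√(9.81×0.594) = 4.89.
Sequent-depth ratio: y₂/y₁ = ½[√(1 + 8Fr₁²) − 1] = ½[√192.2 − 1] = 6.43.
y₂ = 6.43 × 0.594 = 3.82 m.
Tailwater y_tw = 2.60 m: y_tw < y₂, so the jump is swept downstream.

y₂ = 3.82 m; the jump is swept downstream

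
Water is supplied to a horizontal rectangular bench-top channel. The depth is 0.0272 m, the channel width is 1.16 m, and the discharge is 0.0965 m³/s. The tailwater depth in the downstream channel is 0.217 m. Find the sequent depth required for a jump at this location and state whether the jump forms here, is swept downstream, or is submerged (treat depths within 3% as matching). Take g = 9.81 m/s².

y₂ = 0.215 m; the jump forms here

q = Q/b = 0.0965/1.16 = 0.0832 m²/s; V₁ = q/y₁ = 3.06 m/s. Fr₁ = V₁/√(g·y₁) = 5.92.
From the momentum equation for a rectangular channel, y₂/y₁ = ½[√(1 + 8Fr₁²) − 1] = ½[√281.4 − 1] = 7.89.
y₂ = 7.89 × 0.0272 = 0.215 m.
Tailwater y_tw = 0.217 m: y_tw ≈ y₂, so the jump forms here.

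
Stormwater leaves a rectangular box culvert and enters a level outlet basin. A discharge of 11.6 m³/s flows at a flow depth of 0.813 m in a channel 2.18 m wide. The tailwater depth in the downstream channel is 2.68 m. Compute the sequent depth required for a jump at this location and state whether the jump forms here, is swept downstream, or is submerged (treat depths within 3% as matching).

y₂ = 2.29 m; the jump is submerged

q = Q/b = 11.6/2.18 = 5.32 m²/s; V₁ = q/y₁ = 6.55 m/s. Fr₁ = V₁/√(g·y₁) = 2.32.
Conjugate-depth relation: y₂/y₁ = ½[√(1 + 8Fr₁²) − 1] = ½[√43.97 − 1] = 2.82.
y₂ = 2.82 × 0.813 = 2.29 m.
Tailwater y_tw = 2.68 m: y_tw > y₂, so the jump is submerged.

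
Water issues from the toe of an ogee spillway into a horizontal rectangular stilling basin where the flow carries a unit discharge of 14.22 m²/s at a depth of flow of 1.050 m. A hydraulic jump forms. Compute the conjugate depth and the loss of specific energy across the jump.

y₂ = 5.763 m; ΔE = 4.325 m

V₁ = q/y₁ = 14.22/1.050 = 13.54 m/s. Fr₁ = V₁/√(g·y₁) = 13.54/√(9.81×1.050) = 4.220.
By Bélanger, y₂/y₁ = ½[√(1 + 8Fr₁²) − 1] = ½[√143.45 − 1] = 5.488.
y₂ = 5.488 × 1.050 = 5.763 m.
Head loss: ΔE = (y₂ − y₁)³/(4y₁y₂) = (5.763 − 1.050)³/(4×1.050×5.763) = 104.7/24.20 = 4.325 m.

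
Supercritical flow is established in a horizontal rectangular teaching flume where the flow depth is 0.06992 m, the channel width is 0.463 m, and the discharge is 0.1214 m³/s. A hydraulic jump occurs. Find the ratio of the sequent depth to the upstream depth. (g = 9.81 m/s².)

y₂/y₁ = 5.923

q = Q/b = 0.1214/0.463 = 0.2622 m²/s; V₁ = q/y₁ = 3.750 m/s. Fr₁ = V₁/√(g·y₁) = 4.528.
From the momentum equation for a rectangular channel, y₂/y₁ = ½[√(1 + 8Fr₁²) − 1] = ½[√165.02 − 1] = 5.923.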